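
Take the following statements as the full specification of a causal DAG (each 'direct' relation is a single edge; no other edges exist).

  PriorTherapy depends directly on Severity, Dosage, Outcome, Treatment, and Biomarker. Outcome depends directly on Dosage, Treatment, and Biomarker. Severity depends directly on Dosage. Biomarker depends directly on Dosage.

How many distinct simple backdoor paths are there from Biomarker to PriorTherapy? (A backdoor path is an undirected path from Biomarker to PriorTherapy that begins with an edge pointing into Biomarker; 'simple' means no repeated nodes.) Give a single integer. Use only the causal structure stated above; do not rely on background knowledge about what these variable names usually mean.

4

A backdoor path from Biomarker to PriorTherapy is any simple undirected path whose first edge points into Biomarker (i.e. leaves Biomarker via a parent).
Parents of Biomarker: {Dosage}.
Enumerating:
  P1: Biomarker <- Dosage -> Outcome <- Treatment -> PriorTherapy
  P2: Biomarker <- Dosage -> Outcome -> PriorTherapy
  P3: Biomarker <- Dosage -> Severity -> PriorTherapy
  P4: Biomarker <- Dosage -> PriorTherapy
That exhausts the simple backdoor paths. Count: 4.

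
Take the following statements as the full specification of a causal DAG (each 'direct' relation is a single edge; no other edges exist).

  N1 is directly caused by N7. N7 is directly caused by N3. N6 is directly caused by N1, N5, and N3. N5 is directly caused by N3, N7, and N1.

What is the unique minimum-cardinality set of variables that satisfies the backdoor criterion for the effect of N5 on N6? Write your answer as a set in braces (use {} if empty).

Variables eligible for adjustment (non-descendants of N5, excluding N5 and N6): {N1, N3, N7}.
Backdoor paths from N5 to N6:
  P1: N5 <- N3 -> N7 -> N1 -> N6
  P2: N5 <- N3 -> N6
  P3: N5 <- N7 <- N3 -> N6
  P4: N5 <- N7 -> N1 -> N6
  P5: N5 <- N1 <- N7 <- N3 -> N6
  P6: N5 <- N1 -> N6
The empty set is not sufficient: P1 (N5 <- N3 -> N7 -> N1 -> N6) has no collider blocking it and no conditioned non-collider, so it is open.
Try {N1, N3}:
  P1: blocked at fork node N3 ∈ conditioning set.
  P2: blocked at fork node N3 ∈ conditioning set.
  P3: blocked at fork node N3 ∈ conditioning set.
  P4: blocked at chain node N1 ∈ conditioning set.
  P5: blocked at chain node N1 ∈ conditioning set.
  P6: blocked at fork node N1 ∈ conditioning set.
{N1, N3} contains no descendant of N5 and blocks every backdoor path.
Every element of {N1, N3} is needed (dropping N1 leaves P4 open; dropping N3 leaves P2 open), so no proper subset is valid.
Among all size-2 subsets of the eligible variables, only {N1, N3} blocks every backdoor path, so it is the unique smallest valid adjustment set.

{N1, N3}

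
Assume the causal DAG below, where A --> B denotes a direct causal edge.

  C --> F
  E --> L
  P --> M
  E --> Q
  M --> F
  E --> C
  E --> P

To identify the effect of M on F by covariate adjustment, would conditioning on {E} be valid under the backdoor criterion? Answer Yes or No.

Backdoor paths from M to F (paths whose first edge points into M):
  P1: M <- P <- E -> C -> F
Condition 1 (no descendant of M in the set): holds — descendants of M are {F}; none are in {E}.
Condition 2 (every backdoor path blocked by {E}):
  P1: blocked at fork node E ∈ conditioning set.
{E} satisfies the backdoor criterion.

Yes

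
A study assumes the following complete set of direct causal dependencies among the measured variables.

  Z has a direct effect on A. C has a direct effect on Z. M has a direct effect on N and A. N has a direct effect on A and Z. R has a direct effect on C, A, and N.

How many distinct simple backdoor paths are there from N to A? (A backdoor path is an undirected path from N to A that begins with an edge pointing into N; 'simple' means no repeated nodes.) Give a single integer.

3

A backdoor path from N to A is any simple undirected path whose first edge points into N (i.e. leaves N via a parent).
Parents of N: {M, R}.
Enumerating:
  P1: N <- R -> C -> Z -> A
  P2: N <- R -> A
  P3: N <- M -> A
That exhausts the simple backdoor paths. Count: 3.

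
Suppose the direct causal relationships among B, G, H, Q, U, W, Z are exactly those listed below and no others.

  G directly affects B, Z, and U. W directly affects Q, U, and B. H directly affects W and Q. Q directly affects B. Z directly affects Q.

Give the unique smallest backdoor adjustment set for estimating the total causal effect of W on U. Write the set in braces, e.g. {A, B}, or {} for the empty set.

{}

Variables eligible for adjustment (non-descendants of W, excluding W and U): {G, H, Z}.
Backdoor paths from W to U:
  P1: W <- H -> Q <- Z <- G -> U
  P2: W <- H -> Q -> B <- G -> U
Each backdoor path contains an unconditioned collider, so every path is already blocked with the empty conditioning set:
  P1: blocked at collider Q (neither it nor any descendant is in the conditioning set).
  P2: blocked at collider B (neither it nor any descendant is in the conditioning set).
The empty set is therefore the unique smallest valid set.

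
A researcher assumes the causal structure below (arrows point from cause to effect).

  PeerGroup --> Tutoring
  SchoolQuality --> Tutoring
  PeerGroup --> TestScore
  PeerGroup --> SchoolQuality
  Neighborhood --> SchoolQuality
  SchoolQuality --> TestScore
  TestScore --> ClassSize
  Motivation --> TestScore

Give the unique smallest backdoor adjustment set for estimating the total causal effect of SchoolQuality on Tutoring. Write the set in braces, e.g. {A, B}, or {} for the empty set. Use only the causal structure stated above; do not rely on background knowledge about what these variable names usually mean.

{PeerGroup}

Variables eligible for adjustment (non-descendants of SchoolQuality, excluding SchoolQuality and Tutoring): {Motivation, Neighborhood, PeerGroup}.
Backdoor paths from SchoolQuality to Tutoring:
  P1: SchoolQuality <- PeerGroup -> Tutoring
The empty set is not sufficient: P1 (SchoolQuality <- PeerGroup -> Tutoring) has no collider blocking it and no conditioned non-collider, so it is open.
Try {PeerGroup}:
  P1: blocked at fork node PeerGroup ∈ conditioning set.
{PeerGroup} contains no descendant of SchoolQuality and blocks every backdoor path.
No other singleton works — e.g. {Motivation} leaves P1 open — so {PeerGroup} is the unique smallest valid adjustment set.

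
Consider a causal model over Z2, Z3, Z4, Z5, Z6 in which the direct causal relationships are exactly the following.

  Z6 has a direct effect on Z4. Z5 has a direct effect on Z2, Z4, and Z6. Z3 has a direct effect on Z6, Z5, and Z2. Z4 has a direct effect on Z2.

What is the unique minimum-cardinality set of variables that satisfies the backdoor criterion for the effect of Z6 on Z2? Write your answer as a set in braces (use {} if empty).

Variables eligible for adjustment (non-descendants of Z6, excluding Z6 and Z2): {Z3, Z5}.
Backdoor paths from Z6 to Z2:
  P1: Z6 <- Z3 -> Z5 -> Z4 -> Z2
  P2: Z6 <- Z3 -> Z5 -> Z2
  P3: Z6 <- Z3 -> Z2
  P4: Z6 <- Z5 <- Z3 -> Z2
  P5: Z6 <- Z5 -> Z4 -> Z2
  P6: Z6 <- Z5 -> Z2
The empty set is not sufficient: P1 (Z6 <- Z3 -> Z5 -> Z4 -> Z2) has no collider blocking it and no conditioned non-collider, so it is open.
Try {Z3, Z5}:
  P1: blocked at fork node Z3 ∈ conditioning set.
  P2: blocked at fork node Z3 ∈ conditioning set.
  P3: blocked at fork node Z3 ∈ conditioning set.
  P4: blocked at chain node Z5 ∈ conditioning set.
  P5: blocked at fork node Z5 ∈ conditioning set.
  P6: blocked at fork node Z5 ∈ conditioning set.
{Z3, Z5} contains no descendant of Z6 and blocks every backdoor path.
Every element of {Z3, Z5} is needed (dropping Z3 leaves P3 open; dropping Z5 leaves P5 open), so no proper subset is valid.
Among all size-2 subsets of the eligible variables, only {Z3, Z5} blocks every backdoor path, so it is the unique smallest valid adjustment set.

{Z3, Z5}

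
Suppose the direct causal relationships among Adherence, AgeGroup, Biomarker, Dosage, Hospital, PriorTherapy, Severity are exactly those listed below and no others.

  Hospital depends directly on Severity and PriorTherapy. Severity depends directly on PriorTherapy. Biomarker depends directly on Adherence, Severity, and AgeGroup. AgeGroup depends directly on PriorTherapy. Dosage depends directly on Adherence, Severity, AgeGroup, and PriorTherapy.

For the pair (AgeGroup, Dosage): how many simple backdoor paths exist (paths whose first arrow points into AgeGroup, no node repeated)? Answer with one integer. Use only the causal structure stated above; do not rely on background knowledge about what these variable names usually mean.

A backdoor path from AgeGroup to Dosage is any simple undirected path whose first edge points into AgeGroup (i.e. leaves AgeGroup via a parent).
Parents of AgeGroup: {PriorTherapy}.
Enumerating:
  P1: AgeGroup <- PriorTherapy -> Severity -> Dosage
  P2: AgeGroup <- PriorTherapy -> Severity -> Biomarker <- Adherence -> Dosage
  P3: AgeGroup <- PriorTherapy -> Hospital <- Severity -> Dosage
  P4: AgeGroup <- PriorTherapy -> Hospital <- Severity -> Biomarker <- Adherence -> Dosage
  P5: AgeGroup <- PriorTherapy -> Dosage
That exhausts the simple backdoor paths. Count: 5.

5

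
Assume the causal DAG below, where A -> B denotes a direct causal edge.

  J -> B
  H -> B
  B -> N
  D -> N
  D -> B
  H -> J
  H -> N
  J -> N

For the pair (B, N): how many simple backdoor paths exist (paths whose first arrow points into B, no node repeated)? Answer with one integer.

A backdoor path from B to N is any simple undirected path whose first edge points into B (i.e. leaves B via a parent).
Parents of B: {D, H, J}.
Enumerating:
  P1: B <- D -> N
  P2: B <- H -> J -> N
  P3: B <- H -> N
  P4: B <- J <- H -> N
  P5: B <- J -> N
That exhausts the simple backdoor paths. Count: 5.

5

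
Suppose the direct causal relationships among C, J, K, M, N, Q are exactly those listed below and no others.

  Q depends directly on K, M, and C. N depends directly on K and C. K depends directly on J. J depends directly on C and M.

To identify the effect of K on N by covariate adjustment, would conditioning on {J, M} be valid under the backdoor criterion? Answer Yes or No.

Yes

Backdoor paths from K to N (paths whose first edge points into K):
  P1: K <- J <- C -> N
  P2: K <- J <- M -> Q <- C -> N
Condition 1 (no descendant of K in the set): holds — descendants of K are {N, Q}; none are in {J, M}.
Condition 2 (every backdoor path blocked by {J, M}):
  P1: blocked at chain node J ∈ conditioning set.
  P2: blocked at chain node J ∈ conditioning set.
{J, M} satisfies the backdoor criterion.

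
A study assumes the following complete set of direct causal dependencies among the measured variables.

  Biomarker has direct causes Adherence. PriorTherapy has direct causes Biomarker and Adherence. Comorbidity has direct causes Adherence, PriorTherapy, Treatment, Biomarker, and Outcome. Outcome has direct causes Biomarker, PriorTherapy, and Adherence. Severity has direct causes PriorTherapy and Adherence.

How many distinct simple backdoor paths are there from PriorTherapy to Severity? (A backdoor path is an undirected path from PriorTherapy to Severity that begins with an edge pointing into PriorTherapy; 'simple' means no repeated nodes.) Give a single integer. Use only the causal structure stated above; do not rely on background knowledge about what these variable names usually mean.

A backdoor path from PriorTherapy to Severity is any simple undirected path whose first edge points into PriorTherapy (i.e. leaves PriorTherapy via a parent).
Parents of PriorTherapy: {Adherence, Biomarker}.
Enumerating:
  P1: PriorTherapy <- Adherence -> Severity
  P2: PriorTherapy <- Biomarker <- Adherence -> Severity
  P3: PriorTherapy <- Biomarker -> Outcome <- Adherence -> Severity
  P4: PriorTherapy <- Biomarker -> Outcome -> Comorbidity <- Adherence -> Severity
  P5: PriorTherapy <- Biomarker -> Comorbidity <- Adherence -> Severity
  P6: PriorTherapy <- Biomarker -> Comorbidity <- Outcome <- Adherence -> Severity
That exhausts the simple backdoor paths. Count: 6.

6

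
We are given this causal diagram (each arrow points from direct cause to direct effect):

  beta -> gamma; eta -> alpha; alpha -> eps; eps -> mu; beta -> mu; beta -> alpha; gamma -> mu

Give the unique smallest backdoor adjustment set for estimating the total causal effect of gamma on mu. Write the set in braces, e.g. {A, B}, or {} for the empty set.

{beta}

Variables eligible for adjustment (non-descendants of gamma, excluding gamma and mu): {alpha, beta, eps, eta}.
Backdoor paths from gamma to mu:
  P1: gamma <- beta -> alpha -> eps -> mu
  P2: gamma <- beta -> mu
The empty set is not sufficient: P1 (gamma <- beta -> alpha -> eps -> mu) has no collider blocking it and no conditioned non-collider, so it is open.
Try {beta}:
  P1: blocked at fork node beta ∈ conditioning set.
  P2: blocked at fork node beta ∈ conditioning set.
{beta} contains no descendant of gamma and blocks every backdoor path.
No other singleton works — e.g. {eta} leaves P1 open — so {beta} is the unique smallest valid adjustment set.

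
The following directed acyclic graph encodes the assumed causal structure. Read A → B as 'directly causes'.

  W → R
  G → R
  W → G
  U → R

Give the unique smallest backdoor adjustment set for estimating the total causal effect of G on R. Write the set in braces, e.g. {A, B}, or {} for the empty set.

Variables eligible for adjustment (non-descendants of G, excluding G and R): {U, W}.
Backdoor paths from G to R:
  P1: G <- W -> R
The empty set is not sufficient: P1 (G <- W -> R) has no collider blocking it and no conditioned non-collider, so it is open.
Try {W}:
  P1: blocked at fork node W ∈ conditioning set.
{W} contains no descendant of G and blocks every backdoor path.
No other singleton works — e.g. {U} leaves P1 open — so {W} is the unique smallest valid adjustment set.

{W}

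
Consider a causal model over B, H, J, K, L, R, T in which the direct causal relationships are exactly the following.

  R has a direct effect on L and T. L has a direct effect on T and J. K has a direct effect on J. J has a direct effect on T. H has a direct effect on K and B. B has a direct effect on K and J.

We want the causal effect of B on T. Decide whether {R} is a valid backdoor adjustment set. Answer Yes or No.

No

Backdoor paths from B to T (paths whose first edge points into B):
  P1: B <- H -> K -> J <- L <- R -> T
  P2: B <- H -> K -> J <- L -> T
  P3: B <- H -> K -> J -> T
Condition 1 (no descendant of B in the set): holds — descendants of B are {J, K, T}; none are in {R}.
Condition 2 (every backdoor path blocked by {R}):
  P1: blocked at collider J (neither it nor any descendant is in the conditioning set).
  P2: blocked at collider J (neither it nor any descendant is in the conditioning set).
  P3: open — no interior node is in the conditioning set.
{R} does not satisfy the backdoor criterion.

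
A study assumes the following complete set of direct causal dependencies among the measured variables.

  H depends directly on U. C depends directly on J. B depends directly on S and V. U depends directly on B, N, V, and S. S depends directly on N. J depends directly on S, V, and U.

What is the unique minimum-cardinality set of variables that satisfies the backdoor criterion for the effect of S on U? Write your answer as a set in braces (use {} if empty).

Variables eligible for adjustment (non-descendants of S, excluding S and U): {N, V}.
Backdoor paths from S to U:
  P1: S <- N -> U
The empty set is not sufficient: P1 (S <- N -> U) has no collider blocking it and no conditioned non-collider, so it is open.
Try {N}:
  P1: blocked at fork node N ∈ conditioning set.
{N} contains no descendant of S and blocks every backdoor path.
No other singleton works — e.g. {V} leaves P1 open — so {N} is the unique smallest valid adjustment set.

{N}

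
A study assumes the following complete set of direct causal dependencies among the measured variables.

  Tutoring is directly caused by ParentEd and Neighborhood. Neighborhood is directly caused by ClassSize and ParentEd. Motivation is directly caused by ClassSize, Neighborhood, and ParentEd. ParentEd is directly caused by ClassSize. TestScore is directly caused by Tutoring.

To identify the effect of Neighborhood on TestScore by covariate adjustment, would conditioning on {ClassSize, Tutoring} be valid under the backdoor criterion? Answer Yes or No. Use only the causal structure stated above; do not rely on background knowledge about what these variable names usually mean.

No

Backdoor paths from Neighborhood to TestScore (paths whose first edge points into Neighborhood):
  P1: Neighborhood <- ClassSize -> ParentEd -> Tutoring -> TestScore
  P2: Neighborhood <- ClassSize -> Motivation <- ParentEd -> Tutoring -> TestScore
  P3: Neighborhood <- ParentEd -> Tutoring -> TestScore
Condition 1 (no descendant of Neighborhood in the set): FAILS — Tutoring is a descendant of Neighborhood.
Condition 2 (every backdoor path blocked by {ClassSize, Tutoring}):
  P1: blocked at fork node ClassSize ∈ conditioning set.
  P2: blocked at fork node ClassSize ∈ conditioning set.
  P3: blocked at chain node Tutoring ∈ conditioning set.
{ClassSize, Tutoring} does not satisfy the backdoor criterion.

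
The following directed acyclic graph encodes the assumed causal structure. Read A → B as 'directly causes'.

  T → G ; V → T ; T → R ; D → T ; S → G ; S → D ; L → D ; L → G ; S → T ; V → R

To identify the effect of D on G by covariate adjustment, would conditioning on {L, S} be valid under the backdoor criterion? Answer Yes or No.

Yes

Backdoor paths from D to G (paths whose first edge points into D):
  P1: D <- L -> G
  P2: D <- S -> T -> G
  P3: D <- S -> G
Condition 1 (no descendant of D in the set): holds — descendants of D are {G, R, T}; none are in {L, S}.
Condition 2 (every backdoor path blocked by {L, S}):
  P1: blocked at fork node L ∈ conditioning set.
  P2: blocked at fork node S ∈ conditioning set.
  P3: blocked at fork node S ∈ conditioning set.
{L, S} satisfies the backdoor criterion.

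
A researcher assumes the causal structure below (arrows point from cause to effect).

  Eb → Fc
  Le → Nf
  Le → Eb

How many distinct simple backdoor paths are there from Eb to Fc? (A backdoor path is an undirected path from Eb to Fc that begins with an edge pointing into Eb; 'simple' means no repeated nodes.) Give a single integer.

0

A backdoor path from Eb to Fc is any simple undirected path whose first edge points into Eb (i.e. leaves Eb via a parent).
Parents of Eb: {Le}.
No simple path from any parent of Eb reaches Fc without revisiting Eb, so there are no backdoor paths.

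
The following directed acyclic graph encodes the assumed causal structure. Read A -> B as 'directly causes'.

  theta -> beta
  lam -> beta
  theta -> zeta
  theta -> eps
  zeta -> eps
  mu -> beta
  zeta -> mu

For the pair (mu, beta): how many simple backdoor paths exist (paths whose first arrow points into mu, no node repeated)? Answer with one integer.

2

A backdoor path from mu to beta is any simple undirected path whose first edge points into mu (i.e. leaves mu via a parent).
Parents of mu: {zeta}.
Enumerating:
  P1: mu <- zeta <- theta -> beta
  P2: mu <- zeta -> eps <- theta -> beta
That exhausts the simple backdoor paths. Count: 2.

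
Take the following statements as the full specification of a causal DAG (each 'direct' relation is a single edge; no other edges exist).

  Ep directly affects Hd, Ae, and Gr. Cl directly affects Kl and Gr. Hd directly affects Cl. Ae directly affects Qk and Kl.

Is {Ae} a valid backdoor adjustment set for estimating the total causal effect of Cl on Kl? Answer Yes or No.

Backdoor paths from Cl to Kl (paths whose first edge points into Cl):
  P1: Cl <- Hd <- Ep -> Ae -> Kl
Condition 1 (no descendant of Cl in the set): holds — descendants of Cl are {Gr, Kl}; none are in {Ae}.
Condition 2 (every backdoor path blocked by {Ae}):
  P1: blocked at chain node Ae ∈ conditioning set.
{Ae} satisfies the backdoor criterion.

Yes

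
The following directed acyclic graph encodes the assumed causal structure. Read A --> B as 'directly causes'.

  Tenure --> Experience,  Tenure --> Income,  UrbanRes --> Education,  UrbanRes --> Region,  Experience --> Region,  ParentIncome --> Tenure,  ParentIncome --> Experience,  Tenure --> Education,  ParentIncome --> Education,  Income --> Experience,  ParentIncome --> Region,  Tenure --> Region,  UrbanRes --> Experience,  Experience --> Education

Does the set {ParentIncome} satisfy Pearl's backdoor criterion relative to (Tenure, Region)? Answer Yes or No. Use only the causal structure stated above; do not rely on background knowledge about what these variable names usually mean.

Yes

Backdoor paths from Tenure to Region (paths whose first edge points into Tenure):
  P1: Tenure <- ParentIncome -> Experience <- UrbanRes -> Region
  P2: Tenure <- ParentIncome -> Experience -> Region
  P3: Tenure <- ParentIncome -> Experience -> Education <- UrbanRes -> Region
  P4: Tenure <- ParentIncome -> Region
  P5: Tenure <- ParentIncome -> Education <- UrbanRes -> Experience -> Region
  P6: Tenure <- ParentIncome -> Education <- UrbanRes -> Region
  P7: Tenure <- ParentIncome -> Education <- Experience <- UrbanRes -> Region
  P8: Tenure <- ParentIncome -> Education <- Experience -> Region
Condition 1 (no descendant of Tenure in the set): holds — descendants of Tenure are {Education, Experience, Income, Region}; none are in {ParentIncome}.
Condition 2 (every backdoor path blocked by {ParentIncome}):
  P1: blocked at fork node ParentIncome ∈ conditioning set.
  P2: blocked at fork node ParentIncome ∈ conditioning set.
  P3: blocked at fork node ParentIncome ∈ conditioning set.
  P4: blocked at fork node ParentIncome ∈ conditioning set.
  P5: blocked at fork node ParentIncome ∈ conditioning set.
  P6: blocked at fork node ParentIncome ∈ conditioning set.
  P7: blocked at fork node ParentIncome ∈ conditioning set.
  P8: blocked at fork node ParentIncome ∈ conditioning set.
{ParentIncome} satisfies the backdoor criterion.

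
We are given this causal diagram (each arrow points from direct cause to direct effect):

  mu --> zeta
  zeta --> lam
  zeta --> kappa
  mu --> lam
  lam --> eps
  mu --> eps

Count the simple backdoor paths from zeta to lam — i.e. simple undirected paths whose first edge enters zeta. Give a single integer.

2

A backdoor path from zeta to lam is any simple undirected path whose first edge points into zeta (i.e. leaves zeta via a parent).
Parents of zeta: {mu}.
Enumerating:
  P1: zeta <- mu -> lam
  P2: zeta <- mu -> eps <- lam
That exhausts the simple backdoor paths. Count: 2.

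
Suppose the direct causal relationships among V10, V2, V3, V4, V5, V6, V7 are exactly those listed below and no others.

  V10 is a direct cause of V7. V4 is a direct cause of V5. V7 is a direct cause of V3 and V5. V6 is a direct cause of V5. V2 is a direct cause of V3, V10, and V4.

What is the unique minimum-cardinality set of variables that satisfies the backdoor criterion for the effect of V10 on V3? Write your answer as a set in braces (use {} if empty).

{V2}

Variables eligible for adjustment (non-descendants of V10, excluding V10 and V3): {V2, V4, V6}.
Backdoor paths from V10 to V3:
  P1: V10 <- V2 -> V4 -> V5 <- V7 -> V3
  P2: V10 <- V2 -> V3
The empty set is not sufficient: P2 (V10 <- V2 -> V3) has no collider blocking it and no conditioned non-collider, so it is open.
Try {V2}:
  P1: blocked at fork node V2 ∈ conditioning set.
  P2: blocked at fork node V2 ∈ conditioning set.
{V2} contains no descendant of V10 and blocks every backdoor path.
No other singleton works — e.g. {V6} leaves P2 open — so {V2} is the unique smallest valid adjustment set.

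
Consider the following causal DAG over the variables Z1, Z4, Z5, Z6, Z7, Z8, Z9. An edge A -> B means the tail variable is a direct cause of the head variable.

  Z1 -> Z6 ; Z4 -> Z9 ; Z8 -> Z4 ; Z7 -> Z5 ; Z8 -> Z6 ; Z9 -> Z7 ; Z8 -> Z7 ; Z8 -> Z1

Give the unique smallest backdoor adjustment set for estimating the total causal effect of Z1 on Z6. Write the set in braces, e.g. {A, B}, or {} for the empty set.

{Z8}

Variables eligible for adjustment (non-descendants of Z1, excluding Z1 and Z6): {Z4, Z5, Z7, Z8, Z9}.
Backdoor paths from Z1 to Z6:
  P1: Z1 <- Z8 -> Z6
The empty set is not sufficient: P1 (Z1 <- Z8 -> Z6) has no collider blocking it and no conditioned non-collider, so it is open.
Try {Z8}:
  P1: blocked at fork node Z8 ∈ conditioning set.
{Z8} contains no descendant of Z1 and blocks every backdoor path.
No other singleton works — e.g. {Z4} leaves P1 open — so {Z8} is the unique smallest valid adjustment set.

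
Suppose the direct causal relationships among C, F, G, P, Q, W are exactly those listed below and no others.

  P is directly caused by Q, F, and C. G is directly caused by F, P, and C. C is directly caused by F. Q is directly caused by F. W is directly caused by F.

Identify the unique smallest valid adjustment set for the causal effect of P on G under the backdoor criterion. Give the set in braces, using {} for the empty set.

{C, F}

Variables eligible for adjustment (non-descendants of P, excluding P and G): {C, F, Q, W}.
Backdoor paths from P to G:
  P1: P <- F -> C -> G
  P2: P <- F -> G
  P3: P <- Q <- F -> C -> G
  P4: P <- Q <- F -> G
  P5: P <- C <- F -> G
  P6: P <- C -> G
The empty set is not sufficient: P1 (P <- F -> C -> G) has no collider blocking it and no conditioned non-collider, so it is open.
Try {C, F}:
  P1: blocked at fork node F ∈ conditioning set.
  P2: blocked at fork node F ∈ conditioning set.
  P3: blocked at fork node F ∈ conditioning set.
  P4: blocked at fork node F ∈ conditioning set.
  P5: blocked at chain node C ∈ conditioning set.
  P6: blocked at fork node C ∈ conditioning set.
{C, F} contains no descendant of P and blocks every backdoor path.
Every element of {C, F} is needed (dropping C leaves P6 open; dropping F leaves P2 open), so no proper subset is valid.
Among all size-2 subsets of the eligible variables, only {C, F} blocks every backdoor path, so it is the unique smallest valid adjustment set.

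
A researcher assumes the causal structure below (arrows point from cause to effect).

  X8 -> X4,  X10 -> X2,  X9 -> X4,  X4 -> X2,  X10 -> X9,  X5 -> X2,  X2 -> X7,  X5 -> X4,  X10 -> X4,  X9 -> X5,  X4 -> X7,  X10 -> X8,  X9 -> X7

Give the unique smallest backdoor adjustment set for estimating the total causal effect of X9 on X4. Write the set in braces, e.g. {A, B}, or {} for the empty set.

Variables eligible for adjustment (non-descendants of X9, excluding X9 and X4): {X10, X8}.
Backdoor paths from X9 to X4:
  P1: X9 <- X10 -> X8 -> X4
  P2: X9 <- X10 -> X4
  P3: X9 <- X10 -> X2 <- X5 -> X4
  P4: X9 <- X10 -> X2 <- X4
  P5: X9 <- X10 -> X2 -> X7 <- X4
The empty set is not sufficient: P1 (X9 <- X10 -> X8 -> X4) has no collider blocking it and no conditioned non-collider, so it is open.
Try {X10}:
  P1: blocked at fork node X10 ∈ conditioning set.
  P2: blocked at fork node X10 ∈ conditioning set.
  P3: blocked at fork node X10 ∈ conditioning set.
  P4: blocked at fork node X10 ∈ conditioning set.
  P5: blocked at fork node X10 ∈ conditioning set.
{X10} contains no descendant of X9 and blocks every backdoor path.
No other singleton works — e.g. {X8} leaves P2 open — so {X10} is the unique smallest valid adjustment set.

{X10}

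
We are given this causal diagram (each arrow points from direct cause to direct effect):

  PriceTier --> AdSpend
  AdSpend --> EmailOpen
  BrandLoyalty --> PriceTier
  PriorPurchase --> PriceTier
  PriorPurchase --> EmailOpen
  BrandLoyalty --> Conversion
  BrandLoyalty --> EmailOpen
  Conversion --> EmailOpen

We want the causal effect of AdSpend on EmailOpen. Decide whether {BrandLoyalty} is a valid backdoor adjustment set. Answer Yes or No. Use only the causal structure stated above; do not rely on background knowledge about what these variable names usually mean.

Backdoor paths from AdSpend to EmailOpen (paths whose first edge points into AdSpend):
  P1: AdSpend <- PriceTier <- BrandLoyalty -> Conversion -> EmailOpen
  P2: AdSpend <- PriceTier <- BrandLoyalty -> EmailOpen
  P3: AdSpend <- PriceTier <- PriorPurchase -> EmailOpen
Condition 1 (no descendant of AdSpend in the set): holds — descendants of AdSpend are {EmailOpen}; none are in {BrandLoyalty}.
Condition 2 (every backdoor path blocked by {BrandLoyalty}):
  P1: blocked at fork node BrandLoyalty ∈ conditioning set.
  P2: blocked at fork node BrandLoyalty ∈ conditioning set.
  P3: open — no interior node is in the conditioning set.
{BrandLoyalty} does not satisfy the backdoor criterion.

No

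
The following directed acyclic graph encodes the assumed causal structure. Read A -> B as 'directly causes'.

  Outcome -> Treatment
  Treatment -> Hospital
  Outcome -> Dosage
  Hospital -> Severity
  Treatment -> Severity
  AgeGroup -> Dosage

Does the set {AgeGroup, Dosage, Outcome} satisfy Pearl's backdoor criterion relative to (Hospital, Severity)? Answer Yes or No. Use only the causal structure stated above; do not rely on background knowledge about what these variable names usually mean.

No

Backdoor paths from Hospital to Severity (paths whose first edge points into Hospital):
  P1: Hospital <- Treatment -> Severity
Condition 1 (no descendant of Hospital in the set): holds — descendants of Hospital are {Severity}; none are in {AgeGroup, Dosage, Outcome}.
Condition 2 (every backdoor path blocked by {AgeGroup, Dosage, Outcome}):
  P1: open — no interior node is in the conditioning set.
{AgeGroup, Dosage, Outcome} does not satisfy the backdoor criterion.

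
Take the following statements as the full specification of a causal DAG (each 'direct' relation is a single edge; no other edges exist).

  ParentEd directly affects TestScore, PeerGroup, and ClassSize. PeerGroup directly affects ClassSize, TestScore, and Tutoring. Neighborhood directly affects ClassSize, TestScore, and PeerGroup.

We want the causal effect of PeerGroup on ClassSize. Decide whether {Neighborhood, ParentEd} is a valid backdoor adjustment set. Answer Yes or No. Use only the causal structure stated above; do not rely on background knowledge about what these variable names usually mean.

Yes

Backdoor paths from PeerGroup to ClassSize (paths whose first edge points into PeerGroup):
  P1: PeerGroup <- Neighborhood -> TestScore <- ParentEd -> ClassSize
  P2: PeerGroup <- Neighborhood -> ClassSize
  P3: PeerGroup <- ParentEd -> TestScore <- Neighborhood -> ClassSize
  P4: PeerGroup <- ParentEd -> ClassSize
Condition 1 (no descendant of PeerGroup in the set): holds — descendants of PeerGroup are {ClassSize, TestScore, Tutoring}; none are in {Neighborhood, ParentEd}.
Condition 2 (every backdoor path blocked by {Neighborhood, ParentEd}):
  P1: blocked at fork node Neighborhood ∈ conditioning set.
  P2: blocked at fork node Neighborhood ∈ conditioning set.
  P3: blocked at fork node ParentEd ∈ conditioning set.
  P4: blocked at fork node ParentEd ∈ conditioning set.
{Neighborhood, ParentEd} satisfies the backdoor criterion.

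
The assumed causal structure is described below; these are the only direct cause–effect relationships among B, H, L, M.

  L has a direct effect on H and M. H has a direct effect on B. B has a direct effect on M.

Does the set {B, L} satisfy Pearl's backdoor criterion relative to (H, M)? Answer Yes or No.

Backdoor paths from H to M (paths whose first edge points into H):
  P1: H <- L -> M
Condition 1 (no descendant of H in the set): FAILS — B is a descendant of H.
Condition 2 (every backdoor path blocked by {B, L}):
  P1: blocked at fork node L ∈ conditioning set.
{B, L} does not satisfy the backdoor criterion.

No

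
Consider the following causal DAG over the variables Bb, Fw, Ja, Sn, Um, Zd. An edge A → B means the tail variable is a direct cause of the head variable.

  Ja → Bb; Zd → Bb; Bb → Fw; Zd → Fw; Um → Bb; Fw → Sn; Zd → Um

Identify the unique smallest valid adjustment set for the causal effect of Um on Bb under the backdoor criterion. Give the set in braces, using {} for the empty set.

{Zd}

Variables eligible for adjustment (non-descendants of Um, excluding Um and Bb): {Ja, Zd}.
Backdoor paths from Um to Bb:
  P1: Um <- Zd -> Bb
  P2: Um <- Zd -> Fw <- Bb
The empty set is not sufficient: P1 (Um <- Zd -> Bb) has no collider blocking it and no conditioned non-collider, so it is open.
Try {Zd}:
  P1: blocked at fork node Zd ∈ conditioning set.
  P2: blocked at fork node Zd ∈ conditioning set.
{Zd} contains no descendant of Um and blocks every backdoor path.
No other singleton works — e.g. {Ja} leaves P1 open — so {Zd} is the unique smallest valid adjustment set.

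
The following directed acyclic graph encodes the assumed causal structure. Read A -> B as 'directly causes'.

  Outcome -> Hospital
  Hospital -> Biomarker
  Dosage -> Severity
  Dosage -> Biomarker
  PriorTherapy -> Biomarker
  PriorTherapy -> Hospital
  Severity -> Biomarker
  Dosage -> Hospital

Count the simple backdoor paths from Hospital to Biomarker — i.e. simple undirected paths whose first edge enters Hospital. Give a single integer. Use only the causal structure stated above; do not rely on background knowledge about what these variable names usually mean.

3

A backdoor path from Hospital to Biomarker is any simple undirected path whose first edge points into Hospital (i.e. leaves Hospital via a parent).
Parents of Hospital: {Dosage, Outcome, PriorTherapy}.
Enumerating:
  P1: Hospital <- Dosage -> Severity -> Biomarker
  P2: Hospital <- Dosage -> Biomarker
  P3: Hospital <- PriorTherapy -> Biomarker
That exhausts the simple backdoor paths. Count: 3.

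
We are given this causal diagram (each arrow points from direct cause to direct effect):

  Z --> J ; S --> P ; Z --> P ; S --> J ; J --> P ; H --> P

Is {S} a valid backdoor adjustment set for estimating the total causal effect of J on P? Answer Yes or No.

No

Backdoor paths from J to P (paths whose first edge points into J):
  P1: J <- S -> P
  P2: J <- Z -> P
Condition 1 (no descendant of J in the set): holds — descendants of J are {P}; none are in {S}.
Condition 2 (every backdoor path blocked by {S}):
  P1: blocked at fork node S ∈ conditioning set.
  P2: open — no interior node is in the conditioning set.
{S} does not satisfy the backdoor criterion.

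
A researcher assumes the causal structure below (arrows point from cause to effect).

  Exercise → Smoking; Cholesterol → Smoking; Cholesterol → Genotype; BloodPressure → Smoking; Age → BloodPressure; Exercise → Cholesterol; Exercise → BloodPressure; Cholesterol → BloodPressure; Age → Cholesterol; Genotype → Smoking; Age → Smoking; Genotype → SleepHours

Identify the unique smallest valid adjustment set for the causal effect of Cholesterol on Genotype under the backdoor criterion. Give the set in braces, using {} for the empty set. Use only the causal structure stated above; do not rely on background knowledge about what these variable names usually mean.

Variables eligible for adjustment (non-descendants of Cholesterol, excluding Cholesterol and Genotype): {Age, Exercise}.
Backdoor paths from Cholesterol to Genotype:
  P1: Cholesterol <- Exercise -> BloodPressure <- Age -> Smoking <- Genotype
  P2: Cholesterol <- Exercise -> BloodPressure -> Smoking <- Genotype
  P3: Cholesterol <- Exercise -> Smoking <- Genotype
  P4: Cholesterol <- Age -> BloodPressure <- Exercise -> Smoking <- Genotype
  P5: Cholesterol <- Age -> BloodPressure -> Smoking <- Genotype
  P6: Cholesterol <- Age -> Smoking <- Genotype
Each backdoor path contains an unconditioned collider, so every path is already blocked with the empty conditioning set:
  P1: blocked at collider BloodPressure (neither it nor any descendant is in the conditioning set).
  P2: blocked at collider Smoking (neither it nor any descendant is in the conditioning set).
  P3: blocked at collider Smoking (neither it nor any descendant is in the conditioning set).
  P4: blocked at collider BloodPressure (neither it nor any descendant is in the conditioning set).
  P5: blocked at collider Smoking (neither it nor any descendant is in the conditioning set).
  P6: blocked at collider Smoking (neither it nor any descendant is in the conditioning set).
The empty set is therefore the unique smallest valid set.

{}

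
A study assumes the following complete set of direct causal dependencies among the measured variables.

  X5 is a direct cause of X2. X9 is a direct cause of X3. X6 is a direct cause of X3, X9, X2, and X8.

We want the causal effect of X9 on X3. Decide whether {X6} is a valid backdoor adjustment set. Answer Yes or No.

Yes

Backdoor paths from X9 to X3 (paths whose first edge points into X9):
  P1: X9 <- X6 -> X3
Condition 1 (no descendant of X9 in the set): holds — descendants of X9 are {X3}; none are in {X6}.
Condition 2 (every backdoor path blocked by {X6}):
  P1: blocked at fork node X6 ∈ conditioning set.
{X6} satisfies the backdoor criterion.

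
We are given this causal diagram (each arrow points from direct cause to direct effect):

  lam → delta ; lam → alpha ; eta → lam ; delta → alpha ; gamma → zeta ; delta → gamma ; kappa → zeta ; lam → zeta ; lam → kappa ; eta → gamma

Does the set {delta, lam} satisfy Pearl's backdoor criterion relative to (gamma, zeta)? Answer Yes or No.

Yes

Backdoor paths from gamma to zeta (paths whose first edge points into gamma):
  P1: gamma <- eta -> lam -> kappa -> zeta
  P2: gamma <- eta -> lam -> zeta
  P3: gamma <- delta <- lam -> kappa -> zeta
  P4: gamma <- delta <- lam -> zeta
  P5: gamma <- delta -> alpha <- lam -> kappa -> zeta
  P6: gamma <- delta -> alpha <- lam -> zeta
Condition 1 (no descendant of gamma in the set): holds — descendants of gamma are {zeta}; none are in {delta, lam}.
Condition 2 (every backdoor path blocked by {delta, lam}):
  P1: blocked at chain node lam ∈ conditioning set.
  P2: blocked at chain node lam ∈ conditioning set.
  P3: blocked at chain node delta ∈ conditioning set.
  P4: blocked at chain node delta ∈ conditioning set.
  P5: blocked at fork node delta ∈ conditioning set.
  P6: blocked at fork node delta ∈ conditioning set.
{delta, lam} satisfies the backdoor criterion.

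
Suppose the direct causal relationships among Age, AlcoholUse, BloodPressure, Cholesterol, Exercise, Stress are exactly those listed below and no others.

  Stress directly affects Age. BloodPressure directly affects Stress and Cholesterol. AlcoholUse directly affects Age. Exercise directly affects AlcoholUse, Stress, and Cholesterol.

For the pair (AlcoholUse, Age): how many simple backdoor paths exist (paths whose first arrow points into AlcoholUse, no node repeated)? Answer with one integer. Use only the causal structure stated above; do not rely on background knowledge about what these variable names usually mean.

A backdoor path from AlcoholUse to Age is any simple undirected path whose first edge points into AlcoholUse (i.e. leaves AlcoholUse via a parent).
Parents of AlcoholUse: {Exercise}.
Enumerating:
  P1: AlcoholUse <- Exercise -> Cholesterol <- BloodPressure -> Stress -> Age
  P2: AlcoholUse <- Exercise -> Stress -> Age
That exhausts the simple backdoor paths. Count: 2.

2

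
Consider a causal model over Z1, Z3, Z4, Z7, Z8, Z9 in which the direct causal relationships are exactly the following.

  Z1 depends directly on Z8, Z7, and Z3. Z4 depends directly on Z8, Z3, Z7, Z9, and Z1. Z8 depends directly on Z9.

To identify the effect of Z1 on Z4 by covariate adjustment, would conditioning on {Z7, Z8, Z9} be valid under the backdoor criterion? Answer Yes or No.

No

Backdoor paths from Z1 to Z4 (paths whose first edge points into Z1):
  P1: Z1 <- Z7 -> Z4
  P2: Z1 <- Z8 <- Z9 -> Z4
  P3: Z1 <- Z8 -> Z4
  P4: Z1 <- Z3 -> Z4
Condition 1 (no descendant of Z1 in the set): holds — descendants of Z1 are {Z4}; none are in {Z7, Z8, Z9}.
Condition 2 (every backdoor path blocked by {Z7, Z8, Z9}):
  P1: blocked at fork node Z7 ∈ conditioning set.
  P2: blocked at chain node Z8 ∈ conditioning set.
  P3: blocked at fork node Z8 ∈ conditioning set.
  P4: open — no interior node is in the conditioning set.
{Z7, Z8, Z9} does not satisfy the backdoor criterion.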